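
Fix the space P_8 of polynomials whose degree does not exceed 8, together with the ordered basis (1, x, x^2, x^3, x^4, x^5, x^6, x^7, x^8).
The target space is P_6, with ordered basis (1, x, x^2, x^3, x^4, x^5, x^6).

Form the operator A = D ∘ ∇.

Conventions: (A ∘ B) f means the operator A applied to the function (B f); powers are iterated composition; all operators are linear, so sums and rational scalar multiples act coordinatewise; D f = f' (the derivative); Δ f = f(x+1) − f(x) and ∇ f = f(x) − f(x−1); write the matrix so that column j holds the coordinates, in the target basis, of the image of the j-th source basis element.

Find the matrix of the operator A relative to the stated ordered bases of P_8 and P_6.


the matrix is [[0, 0, 2, -3, 4, -5, 6, -7, 8]; [0, 0, 0, 6, -12, 20, -30, 42, -56]; [0, 0, 0, 0, 12, -30, 60, -105, 168]; [0, 0, 0, 0, 0, 20, -60, 140, -280]; [0, 0, 0, 0, 0, 0, 30, -105, 280]; [0, 0, 0, 0, 0, 0, 0, 42, -168]; [0, 0, 0, 0, 0, 0, 0, 0, 56]] (rows listed top to bottom)

image of 1: 0
image of x: 0
image of x^2: 2
image of x^3: 6x - 3
image of x^4: 12x^2 - 12x + 4
image of x^5: 20x^3 - 30x^2 + 20x - 5
image of x^6: 30x^4 - 60x^3 + 60x^2 - 30x + 6
image of x^7: 42x^5 - 105x^4 + 140x^3 - 105x^2 + 42x - 7
image of x^8: 56x^6 - 168x^5 + 280x^4 - 280x^3 + 168x^2 - 56x + 8
each image's coordinates form column j of the matrix


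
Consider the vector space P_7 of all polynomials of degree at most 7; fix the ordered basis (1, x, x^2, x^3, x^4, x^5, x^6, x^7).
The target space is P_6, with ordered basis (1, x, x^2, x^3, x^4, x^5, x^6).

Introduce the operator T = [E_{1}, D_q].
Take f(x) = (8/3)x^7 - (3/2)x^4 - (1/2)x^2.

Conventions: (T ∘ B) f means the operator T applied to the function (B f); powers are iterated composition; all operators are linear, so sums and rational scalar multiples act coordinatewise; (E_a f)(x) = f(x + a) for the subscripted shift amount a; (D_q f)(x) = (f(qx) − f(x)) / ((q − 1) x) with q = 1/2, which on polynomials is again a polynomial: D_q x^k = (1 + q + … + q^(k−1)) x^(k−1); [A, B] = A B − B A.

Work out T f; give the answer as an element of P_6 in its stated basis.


D_q f = (127/24)x^6 - (45/16)x^3 - (3/4)x
E_{1} D_q f = (127/24)x^6 + (127/4)x^5 + (635/8)x^4 + (4945/48)x^3 + (1135/16)x^2 + (361/16)x + 83/48
E_{1} f = (8/3)x^7 + (56/3)x^6 + 56x^5 + (551/6)x^4 + (262/3)x^3 + (93/2)x^2 + (35/3)x + 2/3
D_q E_{1} f = (127/24)x^6 + (147/4)x^5 + (217/2)x^4 + (2755/16)x^3 + (917/6)x^2 + (279/4)x + 35/3
[E_{1}, D_q] f = -5x^5 - (233/8)x^4 - (415/6)x^3 - (3931/48)x^2 - (755/16)x - 159/16

the image equals g(x) = -5x^5 - (233/8)x^4 - (415/6)x^3 - (3931/48)x^2 - (755/16)x - 159/16


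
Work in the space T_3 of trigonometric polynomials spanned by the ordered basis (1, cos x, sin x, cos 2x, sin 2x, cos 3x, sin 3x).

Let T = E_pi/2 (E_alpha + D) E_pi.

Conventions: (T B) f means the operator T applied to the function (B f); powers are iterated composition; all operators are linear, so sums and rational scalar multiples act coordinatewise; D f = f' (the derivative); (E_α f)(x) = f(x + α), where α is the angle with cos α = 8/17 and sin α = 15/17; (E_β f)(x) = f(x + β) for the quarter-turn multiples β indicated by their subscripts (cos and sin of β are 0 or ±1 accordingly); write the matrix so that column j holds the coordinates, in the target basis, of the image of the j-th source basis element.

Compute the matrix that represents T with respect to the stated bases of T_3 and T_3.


the matrix is [[1, 0, 0, 0, 0, 0, 0]; [0, 32/17, -8/17, 0, 0, 0, 0]; [0, 8/17, 32/17, 0, 0, 0, 0]; [0, 0, 0, 161/289, -818/289, 0, 0]; [0, 0, 0, 818/289, 161/289, 0, 0]; [0, 0, 0, 0, 0, -14244/4913, -4888/4913]; [0, 0, 0, 0, 0, 4888/4913, -14244/4913]] (rows listed top to bottom)

image of 1: 1
image of cos x: (32/17)cos x + (8/17)sin x
image of sin x: -(8/17)cos x + (32/17)sin x
image of cos 2x: (161/289)cos 2x + (818/289)sin 2x
image of sin 2x: -(818/289)cos 2x + (161/289)sin 2x
image of cos 3x: -(14244/4913)cos 3x + (4888/4913)sin 3x
image of sin 3x: -(4888/4913)cos 3x - (14244/4913)sin 3x
each image's coordinates form column j of the matrix


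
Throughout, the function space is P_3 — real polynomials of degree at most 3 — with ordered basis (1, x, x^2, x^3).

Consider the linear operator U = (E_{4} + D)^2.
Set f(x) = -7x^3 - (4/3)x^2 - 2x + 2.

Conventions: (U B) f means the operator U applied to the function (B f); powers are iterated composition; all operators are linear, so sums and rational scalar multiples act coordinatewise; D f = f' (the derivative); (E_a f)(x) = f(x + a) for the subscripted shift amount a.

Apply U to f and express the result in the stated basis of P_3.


the image equals g(x) = -7x^3 - (634/3)x^2 - (5252/3)x - 13150/3

E_{4} f = -7x^3 - (256/3)x^2 - (1046/3)x - 1426/3
D f = -21x^2 - (8/3)x - 2
(E_{4} + D) f = -7x^3 - (319/3)x^2 - (1054/3)x - 1432/3
E_{4} (E_{4} + D) f = -7x^3 - (571/3)x^2 - 1538x - 4032
D (E_{4} + D) f = -21x^2 - (638/3)x - 1054/3
(E_{4} + D) (E_{4} + D) f = -7x^3 - (634/3)x^2 - (5252/3)x - 13150/3


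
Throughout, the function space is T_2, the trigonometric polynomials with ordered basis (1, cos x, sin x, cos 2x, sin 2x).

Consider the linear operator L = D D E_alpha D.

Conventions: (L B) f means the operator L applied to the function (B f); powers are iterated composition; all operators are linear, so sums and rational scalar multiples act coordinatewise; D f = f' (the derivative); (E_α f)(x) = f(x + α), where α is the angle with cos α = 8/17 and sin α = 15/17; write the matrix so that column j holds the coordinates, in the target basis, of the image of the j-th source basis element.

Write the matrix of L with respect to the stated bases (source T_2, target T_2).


image of 1: 0
image of cos x: (15/17)cos x + (8/17)sin x
image of sin x: -(8/17)cos x + (15/17)sin x
image of cos 2x: (1920/289)cos 2x - (1288/289)sin 2x
image of sin 2x: (1288/289)cos 2x + (1920/289)sin 2x
each image's coordinates form column j of the matrix

the matrix is [[0, 0, 0, 0, 0]; [0, 15/17, -8/17, 0, 0]; [0, 8/17, 15/17, 0, 0]; [0, 0, 0, 1920/289, 1288/289]; [0, 0, 0, -1288/289, 1920/289]] (rows listed top to bottom)


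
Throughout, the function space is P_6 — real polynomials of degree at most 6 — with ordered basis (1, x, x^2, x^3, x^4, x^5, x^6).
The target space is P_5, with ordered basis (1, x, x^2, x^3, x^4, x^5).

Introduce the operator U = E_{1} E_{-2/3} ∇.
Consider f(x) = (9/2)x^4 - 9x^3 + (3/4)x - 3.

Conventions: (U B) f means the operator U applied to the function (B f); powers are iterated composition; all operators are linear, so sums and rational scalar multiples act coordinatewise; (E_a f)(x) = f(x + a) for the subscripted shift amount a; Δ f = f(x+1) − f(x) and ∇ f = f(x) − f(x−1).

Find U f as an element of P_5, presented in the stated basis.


g(x) = 18x^3 - 36x^2 + 15x - 37/12

∇ f = 18x^3 - 54x^2 + 45x - 51/4
E_{-2/3} ∇ f = 18x^3 - 90x^2 + 141x - 865/12
E_{1} E_{-2/3} ∇ f = 18x^3 - 36x^2 + 15x - 37/12


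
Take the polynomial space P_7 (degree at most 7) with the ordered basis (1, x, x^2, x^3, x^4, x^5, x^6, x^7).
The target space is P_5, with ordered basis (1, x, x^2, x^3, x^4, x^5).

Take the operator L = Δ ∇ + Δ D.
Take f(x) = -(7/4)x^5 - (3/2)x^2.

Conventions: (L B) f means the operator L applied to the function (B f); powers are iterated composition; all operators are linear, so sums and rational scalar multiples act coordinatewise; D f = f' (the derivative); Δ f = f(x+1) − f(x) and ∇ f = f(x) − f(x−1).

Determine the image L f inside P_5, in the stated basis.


∇ f = -(35/4)x^4 + (35/2)x^3 - (35/2)x^2 + (23/4)x - 1/4
Δ ∇ f = -35x^3 - (35/2)x - 3
D f = -(35/4)x^4 - 3x
Δ D f = -35x^3 - (105/2)x^2 - 35x - 47/4
(Δ ∇ + Δ D) f = -70x^3 - (105/2)x^2 - (105/2)x - 59/4

the result is g(x) = -70x^3 - (105/2)x^2 - (105/2)x - 59/4


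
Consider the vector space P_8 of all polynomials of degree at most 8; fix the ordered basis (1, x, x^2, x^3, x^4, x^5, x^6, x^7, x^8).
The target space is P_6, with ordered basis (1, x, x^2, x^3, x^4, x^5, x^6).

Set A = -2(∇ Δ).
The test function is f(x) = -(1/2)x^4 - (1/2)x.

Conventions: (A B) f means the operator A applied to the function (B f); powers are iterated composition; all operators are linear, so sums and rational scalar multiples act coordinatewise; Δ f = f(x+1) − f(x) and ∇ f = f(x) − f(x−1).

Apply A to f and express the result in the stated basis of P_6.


Δ f = -2x^3 - 3x^2 - 2x - 1
∇ Δ f = -6x^2 - 1
(-2(∇ Δ)) f = 12x^2 + 2

g(x) = 12x^2 + 2


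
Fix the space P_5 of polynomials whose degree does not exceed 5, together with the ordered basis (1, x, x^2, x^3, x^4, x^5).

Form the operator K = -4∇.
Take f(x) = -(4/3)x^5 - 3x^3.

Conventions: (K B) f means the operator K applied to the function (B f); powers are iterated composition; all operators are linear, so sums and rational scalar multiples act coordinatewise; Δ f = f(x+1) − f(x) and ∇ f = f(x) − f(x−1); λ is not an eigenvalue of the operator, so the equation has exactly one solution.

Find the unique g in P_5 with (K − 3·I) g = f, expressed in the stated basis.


write g with unknown coordinates in the stated basis and equate coefficients in (K − 3·I) g = f
solving from the highest basis element down gives g = (4/9)x^5 - (80/27)x^4 + (1841/81)x^3 - (9764/81)x^2 + (104764/243)x - 561628/729
check: K g = -(80/9)x^4 + (1760/27)x^3 - (9764/27)x^2 + (104764/81)x - 561628/243
so K g − 3·g = -(4/3)x^5 - 3x^3 = f ✓

g(x) = (4/9)x^5 - (80/27)x^4 + (1841/81)x^3 - (9764/81)x^2 + (104764/243)x - 561628/729


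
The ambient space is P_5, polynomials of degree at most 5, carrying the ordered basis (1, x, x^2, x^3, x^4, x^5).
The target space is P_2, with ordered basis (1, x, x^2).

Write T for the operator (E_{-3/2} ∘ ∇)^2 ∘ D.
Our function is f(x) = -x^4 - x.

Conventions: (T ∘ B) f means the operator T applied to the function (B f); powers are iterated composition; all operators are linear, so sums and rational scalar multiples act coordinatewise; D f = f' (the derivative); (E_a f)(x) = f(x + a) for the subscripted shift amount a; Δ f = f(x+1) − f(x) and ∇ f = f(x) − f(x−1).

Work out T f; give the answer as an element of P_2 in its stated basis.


D f = -4x^3 - 1
∇ D f = -12x^2 + 12x - 4
E_{-3/2} ∇ D f = -12x^2 + 48x - 49
∇ (E_{-3/2} ∘ ∇) D f = -24x + 60
E_{-3/2} ∇ (E_{-3/2} ∘ ∇) D f = -24x + 96

g(x) = -24x + 96


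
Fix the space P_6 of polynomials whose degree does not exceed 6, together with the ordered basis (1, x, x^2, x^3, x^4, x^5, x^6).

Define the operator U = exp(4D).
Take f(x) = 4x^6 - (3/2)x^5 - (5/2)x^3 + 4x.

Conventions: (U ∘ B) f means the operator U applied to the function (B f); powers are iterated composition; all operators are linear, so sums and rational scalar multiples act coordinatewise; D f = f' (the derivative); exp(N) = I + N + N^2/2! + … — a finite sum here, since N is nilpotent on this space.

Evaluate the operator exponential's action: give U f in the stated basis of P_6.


the result is g(x) = 4x^6 + (189/2)x^5 + 930x^4 + (9755/2)x^3 + 14370x^2 + 22540x + 14704

order-1 term: 96x^5 - 30x^4 - 30x^2 + 16
order-2 term: 960x^4 - 240x^3 - 120x
order-3 term: 5120x^3 - 960x^2 - 160
order-4 term: 15360x^2 - 1920x
order-5 term: 24576x - 1536
order-6 term: 16384
the series for exp(4D) f terminates at order 6
exp(4D) f = 4x^6 + (189/2)x^5 + 930x^4 + (9755/2)x^3 + 14370x^2 + 22540x + 14704


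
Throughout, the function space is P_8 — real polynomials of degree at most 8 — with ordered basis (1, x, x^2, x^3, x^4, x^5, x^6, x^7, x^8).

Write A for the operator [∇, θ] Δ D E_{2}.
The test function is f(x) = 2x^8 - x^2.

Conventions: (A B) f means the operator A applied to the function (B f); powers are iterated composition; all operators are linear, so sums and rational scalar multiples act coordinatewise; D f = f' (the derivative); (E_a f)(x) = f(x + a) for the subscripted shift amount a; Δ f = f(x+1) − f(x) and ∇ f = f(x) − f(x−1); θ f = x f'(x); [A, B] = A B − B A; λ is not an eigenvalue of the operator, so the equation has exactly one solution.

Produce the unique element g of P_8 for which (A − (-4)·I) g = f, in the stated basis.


write g with unknown coordinates in the stated basis and equate coefficients in (A − (-4)·I) g = f
solving from the highest basis element down gives g = (1/2)x^8 - 42x^5 - 315x^4 - 980x^3 - (3781/4)x^2 + 2478x + 5334
check: A g = 168x^5 + 1260x^4 + 3920x^3 + 3780x^2 - 9912x - 21336
so A g − (-4)·g = 2x^8 - x^2 = f ✓

g(x) = (1/2)x^8 - 42x^5 - 315x^4 - 980x^3 - (3781/4)x^2 + 2478x + 5334


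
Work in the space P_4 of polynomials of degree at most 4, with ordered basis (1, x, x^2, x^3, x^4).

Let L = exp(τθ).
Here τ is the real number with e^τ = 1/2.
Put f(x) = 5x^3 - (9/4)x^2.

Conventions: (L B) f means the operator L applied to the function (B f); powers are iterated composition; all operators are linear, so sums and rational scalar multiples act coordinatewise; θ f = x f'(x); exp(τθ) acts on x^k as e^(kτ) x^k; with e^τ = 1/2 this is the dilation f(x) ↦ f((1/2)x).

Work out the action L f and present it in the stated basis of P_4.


exp(τθ) x^k = e^(kτ) x^k; with e^τ = 1/2 this sends x^k to (1/2)^k x^k
x^2 ↦ 1/4 x^2
x^3 ↦ 1/8 x^3
applying this coordinatewise to f: exp(τθ) f = (5/8)x^3 - (9/16)x^2

the result is g(x) = (5/8)x^3 - (9/16)x^2


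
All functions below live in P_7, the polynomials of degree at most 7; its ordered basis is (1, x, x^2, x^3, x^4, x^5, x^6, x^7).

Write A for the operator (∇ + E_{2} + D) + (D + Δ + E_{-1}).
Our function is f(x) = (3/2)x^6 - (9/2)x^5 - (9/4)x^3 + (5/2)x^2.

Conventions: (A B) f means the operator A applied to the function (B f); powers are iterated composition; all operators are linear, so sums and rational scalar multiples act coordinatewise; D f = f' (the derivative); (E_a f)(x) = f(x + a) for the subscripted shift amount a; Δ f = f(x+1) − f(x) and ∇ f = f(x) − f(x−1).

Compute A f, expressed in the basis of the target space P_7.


g(x) = 3x^6 + 36x^5 + (81/2)x^3 - (205/4)x^2 - (377/4)x - 235/4

∇ f = 9x^5 - 45x^4 + 75x^3 - (297/4)x^2 + (173/4)x - 43/4
E_{2} f = (3/2)x^6 + (27/2)x^5 + 45x^4 + (231/4)x^3 - 11x^2 - 89x - 56
D f = 9x^5 - (45/2)x^4 - (27/4)x^2 + 5x
(∇ + E_{2} + D) f = (3/2)x^6 + (63/2)x^5 - (45/2)x^4 + (531/4)x^3 - 92x^2 - (163/4)x - 267/4
D f = 9x^5 - (45/2)x^4 - (27/4)x^2 + 5x
Δ f = 9x^5 - 15x^3 - (117/4)x^2 - (61/4)x - 11/4
E_{-1} f = (3/2)x^6 - (27/2)x^5 + 45x^4 - (309/4)x^3 + (307/4)x^2 - (173/4)x + 43/4
(D + Δ + E_{-1}) f = (3/2)x^6 + (9/2)x^5 + (45/2)x^4 - (369/4)x^3 + (163/4)x^2 - (107/2)x + 8
((∇ + E_{2} + D) + (D + Δ + E_{-1})) f = 3x^6 + 36x^5 + (81/2)x^3 - (205/4)x^2 - (377/4)x - 235/4


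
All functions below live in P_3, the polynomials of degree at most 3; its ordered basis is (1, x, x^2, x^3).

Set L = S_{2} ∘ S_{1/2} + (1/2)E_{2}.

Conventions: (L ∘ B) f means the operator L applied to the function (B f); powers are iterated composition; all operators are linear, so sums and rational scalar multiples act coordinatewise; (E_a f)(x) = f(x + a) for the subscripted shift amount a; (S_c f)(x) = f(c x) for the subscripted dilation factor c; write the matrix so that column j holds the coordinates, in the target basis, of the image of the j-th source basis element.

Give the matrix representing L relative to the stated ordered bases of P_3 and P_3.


the matrix is [[3/2, 1, 2, 4]; [0, 3/2, 2, 6]; [0, 0, 3/2, 3]; [0, 0, 0, 3/2]] (rows listed top to bottom)

image of 1: 3/2
image of x: (3/2)x + 1
image of x^2: (3/2)x^2 + 2x + 2
image of x^3: (3/2)x^3 + 3x^2 + 6x + 4
each image's coordinates form column j of the matrix


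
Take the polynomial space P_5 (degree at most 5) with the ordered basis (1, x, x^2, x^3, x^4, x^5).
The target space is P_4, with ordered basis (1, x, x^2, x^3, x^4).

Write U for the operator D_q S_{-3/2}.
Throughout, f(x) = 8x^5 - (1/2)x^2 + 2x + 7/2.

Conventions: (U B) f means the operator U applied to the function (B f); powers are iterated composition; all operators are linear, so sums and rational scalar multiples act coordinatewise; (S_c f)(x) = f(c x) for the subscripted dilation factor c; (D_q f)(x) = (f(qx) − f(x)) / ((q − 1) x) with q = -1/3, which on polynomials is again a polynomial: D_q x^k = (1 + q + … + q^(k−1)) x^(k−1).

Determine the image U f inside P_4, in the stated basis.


S_{-3/2} f = -(243/4)x^5 - (9/8)x^2 - 3x + 7/2
D_q S_{-3/2} f = -(183/4)x^4 - (3/4)x - 3

the image equals g(x) = -(183/4)x^4 - (3/4)x - 3


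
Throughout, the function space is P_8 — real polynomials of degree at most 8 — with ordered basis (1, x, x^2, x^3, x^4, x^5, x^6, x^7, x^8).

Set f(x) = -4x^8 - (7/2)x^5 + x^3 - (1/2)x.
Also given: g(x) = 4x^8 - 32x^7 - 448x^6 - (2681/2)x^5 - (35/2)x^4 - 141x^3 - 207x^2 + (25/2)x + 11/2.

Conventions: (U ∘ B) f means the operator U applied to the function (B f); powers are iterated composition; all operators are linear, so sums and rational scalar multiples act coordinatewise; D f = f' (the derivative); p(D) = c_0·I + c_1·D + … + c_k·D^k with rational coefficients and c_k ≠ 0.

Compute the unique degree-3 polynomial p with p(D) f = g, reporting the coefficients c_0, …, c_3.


D^0 f = -4x^8 - (7/2)x^5 + x^3 - (1/2)x
D^1 f = -32x^7 - (35/2)x^4 + 3x^2 - 1/2
D^2 f = -224x^6 - 70x^3 + 6x
D^3 f = -1344x^5 - 210x^2 + 6
matching coefficients of g against c_0 f + c_1 Df + … from the top degree down determines the c_i
solution: c_0 = -1, c_1 = 1, c_2 = 2, c_3 = 1

c_0 = -1, c_1 = 1, c_2 = 2, c_3 = 1


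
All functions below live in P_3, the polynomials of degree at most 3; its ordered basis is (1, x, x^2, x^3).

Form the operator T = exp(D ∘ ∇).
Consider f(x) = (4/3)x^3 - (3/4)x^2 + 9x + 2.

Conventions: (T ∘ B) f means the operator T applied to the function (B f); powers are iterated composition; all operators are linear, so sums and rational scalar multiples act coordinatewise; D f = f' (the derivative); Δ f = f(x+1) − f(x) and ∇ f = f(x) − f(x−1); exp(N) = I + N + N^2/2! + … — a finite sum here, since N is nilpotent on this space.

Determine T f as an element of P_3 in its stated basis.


the image equals g(x) = (4/3)x^3 - (3/4)x^2 + 17x - 7/2

order-1 term: 8x - 11/2
the series for exp(D ∘ ∇) f terminates at order 1
exp(D ∘ ∇) f = (4/3)x^3 - (3/4)x^2 + 17x - 7/2


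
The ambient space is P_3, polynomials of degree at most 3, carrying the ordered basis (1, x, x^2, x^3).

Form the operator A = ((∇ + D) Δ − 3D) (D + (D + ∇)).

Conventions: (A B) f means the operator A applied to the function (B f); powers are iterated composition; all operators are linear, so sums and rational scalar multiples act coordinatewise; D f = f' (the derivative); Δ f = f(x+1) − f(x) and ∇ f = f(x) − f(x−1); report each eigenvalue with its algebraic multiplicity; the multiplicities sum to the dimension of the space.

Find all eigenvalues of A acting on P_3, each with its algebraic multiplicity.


image of 1: 0
image of x: 0
image of x^2: -18
image of x^3: -54x + 45
the matrix is upper triangular; its diagonal is (0, 0, 0, 0)
for a triangular matrix the eigenvalues are the diagonal entries, with algebraic multiplicity their repetition count

λ = 0 (multiplicity 4)


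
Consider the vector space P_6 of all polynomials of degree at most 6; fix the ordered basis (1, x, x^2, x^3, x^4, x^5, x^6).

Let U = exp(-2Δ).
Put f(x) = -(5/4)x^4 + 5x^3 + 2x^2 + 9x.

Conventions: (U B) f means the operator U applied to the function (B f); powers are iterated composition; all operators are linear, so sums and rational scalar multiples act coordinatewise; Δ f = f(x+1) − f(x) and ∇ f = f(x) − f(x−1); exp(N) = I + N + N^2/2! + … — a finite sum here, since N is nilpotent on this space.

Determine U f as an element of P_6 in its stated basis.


order-1 term: 10x^3 - 15x^2 - 28x - 59/2
order-2 term: -30x^2 + 33
order-3 term: 40x + 20
order-4 term: -20
the series for exp(-2Δ) f terminates at order 4
exp(-2Δ) f = -(5/4)x^4 + 15x^3 - 43x^2 + 21x + 7/2

the result is g(x) = -(5/4)x^4 + 15x^3 - 43x^2 + 21x + 7/2


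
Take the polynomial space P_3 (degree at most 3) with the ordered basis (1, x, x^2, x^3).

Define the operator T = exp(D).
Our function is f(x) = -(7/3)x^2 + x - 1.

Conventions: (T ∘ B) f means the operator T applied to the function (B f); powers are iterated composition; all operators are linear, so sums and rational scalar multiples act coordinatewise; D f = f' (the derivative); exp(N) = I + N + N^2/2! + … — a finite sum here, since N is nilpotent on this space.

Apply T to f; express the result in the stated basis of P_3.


g(x) = -(7/3)x^2 - (11/3)x - 7/3

order-1 term: -(14/3)x + 1
order-2 term: -7/3
the series for exp(D) f terminates at order 2
exp(D) f = -(7/3)x^2 - (11/3)x - 7/3


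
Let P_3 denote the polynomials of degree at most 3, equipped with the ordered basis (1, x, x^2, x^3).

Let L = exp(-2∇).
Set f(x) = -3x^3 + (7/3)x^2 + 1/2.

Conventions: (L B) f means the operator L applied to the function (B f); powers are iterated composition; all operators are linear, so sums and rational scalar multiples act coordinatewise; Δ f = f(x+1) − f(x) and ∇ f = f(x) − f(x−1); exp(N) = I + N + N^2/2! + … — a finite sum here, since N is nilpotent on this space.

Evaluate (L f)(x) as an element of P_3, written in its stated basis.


the image equals g(x) = -3x^3 + (61/3)x^2 - (190/3)x + 161/2

order-1 term: 18x^2 - (82/3)x + 32/3
order-2 term: -36x + 136/3
order-3 term: 24
the series for exp(-2∇) f terminates at order 3
exp(-2∇) f = -3x^3 + (61/3)x^2 - (190/3)x + 161/2


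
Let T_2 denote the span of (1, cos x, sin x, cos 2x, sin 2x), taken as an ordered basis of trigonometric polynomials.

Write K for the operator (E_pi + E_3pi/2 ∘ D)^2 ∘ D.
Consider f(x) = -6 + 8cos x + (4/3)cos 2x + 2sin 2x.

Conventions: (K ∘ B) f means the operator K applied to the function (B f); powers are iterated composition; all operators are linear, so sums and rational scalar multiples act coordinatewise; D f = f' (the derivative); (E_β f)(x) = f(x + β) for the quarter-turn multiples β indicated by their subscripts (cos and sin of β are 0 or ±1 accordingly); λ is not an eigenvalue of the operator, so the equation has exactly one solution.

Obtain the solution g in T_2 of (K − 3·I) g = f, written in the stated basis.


the result is g(x) = 2 - (8/3)cos x + (56/183)cos 2x + (2/61)sin 2x

write g with unknown coordinates in the stated basis and equate coefficients in (K − 3·I) g = f
solving from the highest basis element down gives g = 2 - (8/3)cos x + (56/183)cos 2x + (2/61)sin 2x
check: K g = (412/183)cos 2x + (128/61)sin 2x
so K g − 3·g = -6 + 8cos x + (4/3)cos 2x + 2sin 2x = f ✓


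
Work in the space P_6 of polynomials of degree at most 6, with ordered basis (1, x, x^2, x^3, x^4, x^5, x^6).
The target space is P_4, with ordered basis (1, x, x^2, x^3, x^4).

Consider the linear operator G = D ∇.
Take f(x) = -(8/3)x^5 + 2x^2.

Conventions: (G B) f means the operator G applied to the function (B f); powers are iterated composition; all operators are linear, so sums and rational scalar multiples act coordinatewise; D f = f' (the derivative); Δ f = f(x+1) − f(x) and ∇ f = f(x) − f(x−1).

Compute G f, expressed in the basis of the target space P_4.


g(x) = -(160/3)x^3 + 80x^2 - (160/3)x + 52/3

∇ f = -(40/3)x^4 + (80/3)x^3 - (80/3)x^2 + (52/3)x - 14/3
D ∇ f = -(160/3)x^3 + 80x^2 - (160/3)x + 52/3


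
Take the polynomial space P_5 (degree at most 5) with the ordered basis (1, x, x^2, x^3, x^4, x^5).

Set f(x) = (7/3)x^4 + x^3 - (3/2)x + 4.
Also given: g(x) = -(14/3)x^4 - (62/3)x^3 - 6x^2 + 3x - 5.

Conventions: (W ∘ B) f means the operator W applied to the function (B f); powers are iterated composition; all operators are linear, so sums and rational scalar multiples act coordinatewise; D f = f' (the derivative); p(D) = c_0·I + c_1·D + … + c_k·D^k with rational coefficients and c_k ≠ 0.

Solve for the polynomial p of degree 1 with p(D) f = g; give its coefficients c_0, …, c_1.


p(D) = -2·I − 2·D, i.e. c_0 = -2, c_1 = -2

D^0 f = (7/3)x^4 + x^3 - (3/2)x + 4
D^1 f = (28/3)x^3 + 3x^2 - 3/2
matching coefficients of g against c_0 f + c_1 Df + … from the top degree down determines the c_i
solution: c_0 = -2, c_1 = -2


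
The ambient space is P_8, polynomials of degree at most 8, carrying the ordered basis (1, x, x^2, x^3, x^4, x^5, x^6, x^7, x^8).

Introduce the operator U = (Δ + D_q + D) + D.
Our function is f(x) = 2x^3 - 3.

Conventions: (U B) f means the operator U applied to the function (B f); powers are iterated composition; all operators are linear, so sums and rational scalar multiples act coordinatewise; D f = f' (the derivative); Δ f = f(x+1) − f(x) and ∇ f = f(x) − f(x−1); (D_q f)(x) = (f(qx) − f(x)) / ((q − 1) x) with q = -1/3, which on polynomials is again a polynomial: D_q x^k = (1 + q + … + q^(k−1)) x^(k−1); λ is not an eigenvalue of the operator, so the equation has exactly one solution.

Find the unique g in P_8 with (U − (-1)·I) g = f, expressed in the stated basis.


the image equals g(x) = 2x^3 - (176/9)x^2 + (3358/27)x - 13039/27

write g with unknown coordinates in the stated basis and equate coefficients in (U − (-1)·I) g = f
solving from the highest basis element down gives g = 2x^3 - (176/9)x^2 + (3358/27)x - 13039/27
check: U g = (176/9)x^2 - (3358/27)x + 12958/27
so U g − (-1)·g = 2x^3 - 3 = f ✓


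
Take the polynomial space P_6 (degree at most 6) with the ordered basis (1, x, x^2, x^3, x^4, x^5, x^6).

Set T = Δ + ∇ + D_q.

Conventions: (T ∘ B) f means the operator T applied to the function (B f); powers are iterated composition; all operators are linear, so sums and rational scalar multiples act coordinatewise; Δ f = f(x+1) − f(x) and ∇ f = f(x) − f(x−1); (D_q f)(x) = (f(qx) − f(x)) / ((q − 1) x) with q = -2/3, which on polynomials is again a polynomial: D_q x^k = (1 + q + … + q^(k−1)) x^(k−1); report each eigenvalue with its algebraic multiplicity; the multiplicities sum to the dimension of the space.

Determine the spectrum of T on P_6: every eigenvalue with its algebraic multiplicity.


image of 1: 0
image of x: 3
image of x^2: (13/3)x
image of x^3: (61/9)x^2 + 2
image of x^4: (229/27)x^3 + 8x
image of x^5: (865/81)x^4 + 20x^2 + 2
image of x^6: (3049/243)x^5 + 40x^3 + 12x
the matrix is upper triangular; its diagonal is (0, 0, 0, 0, 0, 0, 0)
for a triangular matrix the eigenvalues are the diagonal entries, with algebraic multiplicity their repetition count

λ = 0 (multiplicity 7)


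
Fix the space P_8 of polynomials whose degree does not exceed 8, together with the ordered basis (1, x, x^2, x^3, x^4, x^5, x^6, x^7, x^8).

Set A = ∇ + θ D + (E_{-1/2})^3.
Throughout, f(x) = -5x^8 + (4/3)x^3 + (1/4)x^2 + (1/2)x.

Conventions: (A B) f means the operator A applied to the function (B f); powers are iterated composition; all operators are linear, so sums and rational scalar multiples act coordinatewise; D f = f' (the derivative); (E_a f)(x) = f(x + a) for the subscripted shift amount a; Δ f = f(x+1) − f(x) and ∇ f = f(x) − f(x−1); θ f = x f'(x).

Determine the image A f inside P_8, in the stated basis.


the result is g(x) = -5x^8 - 260x^7 - 175x^6 + 665x^5 - (11375/8)x^4 + (22171/12)x^3 - (23175/16)x^2 + (10387/16)x - 96959/768

∇ f = -40x^7 + 140x^6 - 280x^5 + 350x^4 - 280x^3 + 144x^2 - (87/2)x + 79/12
D f = -40x^7 + 4x^2 + (1/2)x + 1/2
θ D f = -280x^7 + 8x^2 + (1/2)x
E_{-1/2} f = -5x^8 + 20x^7 - 35x^6 + 35x^5 - (175/8)x^4 + (121/12)x^3 - (63/16)x^2 + (25/16)x - 287/768
E_{-1/2} E_{-1/2} f = -5x^8 + 40x^7 - 140x^6 + 280x^5 - 350x^4 + (844/3)x^3 - (575/4)x^2 + 44x - 79/12
E_{-1/2} E_{-1/2} E_{-1/2} f = -5x^8 + 60x^7 - 315x^6 + 945x^5 - (14175/8)x^4 + (25531/12)x^3 - (25607/16)x^2 + (11075/16)x - 34005/256
(∇ + θ D + (E_{-1/2})^3) f = -5x^8 - 260x^7 - 175x^6 + 665x^5 - (11375/8)x^4 + (22171/12)x^3 - (23175/16)x^2 + (10387/16)x - 96959/768


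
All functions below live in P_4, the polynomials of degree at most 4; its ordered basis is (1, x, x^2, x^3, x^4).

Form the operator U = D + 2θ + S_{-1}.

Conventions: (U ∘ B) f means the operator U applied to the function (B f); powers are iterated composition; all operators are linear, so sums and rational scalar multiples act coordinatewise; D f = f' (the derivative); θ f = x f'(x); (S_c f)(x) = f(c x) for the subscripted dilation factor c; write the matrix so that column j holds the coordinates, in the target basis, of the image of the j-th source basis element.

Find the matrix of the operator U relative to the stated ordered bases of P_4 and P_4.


image of 1: 1
image of x: x + 1
image of x^2: 5x^2 + 2x
image of x^3: 5x^3 + 3x^2
image of x^4: 9x^4 + 4x^3
each image's coordinates form column j of the matrix

the matrix is [[1, 1, 0, 0, 0]; [0, 1, 2, 0, 0]; [0, 0, 5, 3, 0]; [0, 0, 0, 5, 4]; [0, 0, 0, 0, 9]] (rows listed top to bottom)


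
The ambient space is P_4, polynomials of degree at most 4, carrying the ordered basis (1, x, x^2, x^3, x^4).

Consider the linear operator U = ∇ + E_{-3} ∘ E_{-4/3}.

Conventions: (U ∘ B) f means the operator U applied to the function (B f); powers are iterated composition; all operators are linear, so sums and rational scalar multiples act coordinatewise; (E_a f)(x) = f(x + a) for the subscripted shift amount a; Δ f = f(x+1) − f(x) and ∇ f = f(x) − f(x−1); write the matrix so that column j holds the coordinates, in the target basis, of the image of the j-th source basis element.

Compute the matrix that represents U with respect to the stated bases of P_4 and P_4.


image of 1: 1
image of x: x - 10/3
image of x^2: x^2 - (20/3)x + 160/9
image of x^3: x^3 - 10x^2 + (160/3)x - 2170/27
image of x^4: x^4 - (40/3)x^3 + (320/3)x^2 - (8680/27)x + 28480/81
each image's coordinates form column j of the matrix

the matrix is [[1, -10/3, 160/9, -2170/27, 28480/81]; [0, 1, -20/3, 160/3, -8680/27]; [0, 0, 1, -10, 320/3]; [0, 0, 0, 1, -40/3]; [0, 0, 0, 0, 1]] (rows listed top to bottom)


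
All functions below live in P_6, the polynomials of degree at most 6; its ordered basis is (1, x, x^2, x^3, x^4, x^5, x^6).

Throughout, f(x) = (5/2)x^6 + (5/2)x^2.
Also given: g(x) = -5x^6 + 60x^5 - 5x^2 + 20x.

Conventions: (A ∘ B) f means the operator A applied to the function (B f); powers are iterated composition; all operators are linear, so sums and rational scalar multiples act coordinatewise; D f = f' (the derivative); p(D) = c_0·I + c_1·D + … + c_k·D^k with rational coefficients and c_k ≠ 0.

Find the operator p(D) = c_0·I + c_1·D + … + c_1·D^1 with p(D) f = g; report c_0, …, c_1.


c_0 = -2, c_1 = 4

D^0 f = (5/2)x^6 + (5/2)x^2
D^1 f = 15x^5 + 5x
matching coefficients of g against c_0 f + c_1 Df + … from the top degree down determines the c_i
solution: c_0 = -2, c_1 = 4


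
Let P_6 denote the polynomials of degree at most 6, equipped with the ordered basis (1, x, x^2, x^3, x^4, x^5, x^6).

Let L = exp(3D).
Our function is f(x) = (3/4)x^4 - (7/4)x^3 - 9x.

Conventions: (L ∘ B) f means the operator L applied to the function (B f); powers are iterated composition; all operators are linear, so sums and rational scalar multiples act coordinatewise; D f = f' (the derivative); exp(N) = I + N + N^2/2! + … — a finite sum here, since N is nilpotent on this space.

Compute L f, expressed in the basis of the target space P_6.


order-1 term: 9x^3 - (63/4)x^2 - 27
order-2 term: (81/2)x^2 - (189/4)x
order-3 term: 81x - 189/4
order-4 term: 243/4
the series for exp(3D) f terminates at order 4
exp(3D) f = (3/4)x^4 + (29/4)x^3 + (99/4)x^2 + (99/4)x - 27/2

the image equals g(x) = (3/4)x^4 + (29/4)x^3 + (99/4)x^2 + (99/4)x - 27/2


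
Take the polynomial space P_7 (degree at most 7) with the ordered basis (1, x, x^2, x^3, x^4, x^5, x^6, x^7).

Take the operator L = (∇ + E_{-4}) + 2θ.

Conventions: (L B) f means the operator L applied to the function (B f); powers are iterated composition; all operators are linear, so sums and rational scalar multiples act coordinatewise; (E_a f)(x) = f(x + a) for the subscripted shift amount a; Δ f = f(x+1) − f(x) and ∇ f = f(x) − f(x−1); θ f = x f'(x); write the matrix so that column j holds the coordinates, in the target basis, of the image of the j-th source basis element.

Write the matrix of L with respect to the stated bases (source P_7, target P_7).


the matrix is [[1, -3, 15, -63, 255, -1023, 4095, -16383]; [0, 3, -6, 45, -252, 1275, -6138, 28665]; [0, 0, 5, -9, 90, -630, 3825, -21483]; [0, 0, 0, 7, -12, 150, -1260, 8925]; [0, 0, 0, 0, 9, -15, 225, -2205]; [0, 0, 0, 0, 0, 11, -18, 315]; [0, 0, 0, 0, 0, 0, 13, -21]; [0, 0, 0, 0, 0, 0, 0, 15]] (rows listed top to bottom)

image of 1: 1
image of x: 3x - 3
image of x^2: 5x^2 - 6x + 15
image of x^3: 7x^3 - 9x^2 + 45x - 63
image of x^4: 9x^4 - 12x^3 + 90x^2 - 252x + 255
image of x^5: 11x^5 - 15x^4 + 150x^3 - 630x^2 + 1275x - 1023
image of x^6: 13x^6 - 18x^5 + 225x^4 - 1260x^3 + 3825x^2 - 6138x + 4095
image of x^7: 15x^7 - 21x^6 + 315x^5 - 2205x^4 + 8925x^3 - 21483x^2 + 28665x - 16383
each image's coordinates form column j of the matrix


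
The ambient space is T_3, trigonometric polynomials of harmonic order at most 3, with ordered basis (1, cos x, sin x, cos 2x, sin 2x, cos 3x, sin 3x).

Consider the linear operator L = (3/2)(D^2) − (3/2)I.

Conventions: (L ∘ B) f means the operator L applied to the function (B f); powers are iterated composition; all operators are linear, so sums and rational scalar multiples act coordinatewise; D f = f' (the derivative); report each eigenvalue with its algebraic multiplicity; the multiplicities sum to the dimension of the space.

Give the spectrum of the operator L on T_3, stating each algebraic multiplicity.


λ = -15 (multiplicity 2), λ = -15/2 (multiplicity 2), λ = -3 (multiplicity 2), λ = -3/2 (multiplicity 1)

image of 1: -3/2
image of cos x: -3cos x
image of sin x: -3sin x
image of cos 2x: -(15/2)cos 2x
image of sin 2x: -(15/2)sin 2x
image of cos 3x: -15cos 3x
image of sin 3x: -15sin 3x
the matrix is diagonal; its diagonal is (-3/2, -3, -3, -15/2, -15/2, -15, -15)
for a triangular matrix the eigenvalues are the diagonal entries, with algebraic multiplicity their repetition count


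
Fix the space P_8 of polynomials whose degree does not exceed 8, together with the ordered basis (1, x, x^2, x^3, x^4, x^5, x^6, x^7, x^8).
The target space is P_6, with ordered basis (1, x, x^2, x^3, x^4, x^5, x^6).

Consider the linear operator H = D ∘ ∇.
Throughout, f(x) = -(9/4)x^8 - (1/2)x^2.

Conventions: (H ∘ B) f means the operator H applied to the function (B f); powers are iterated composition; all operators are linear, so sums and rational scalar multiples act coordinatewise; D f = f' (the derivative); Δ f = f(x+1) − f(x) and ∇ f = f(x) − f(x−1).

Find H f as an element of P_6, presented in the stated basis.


∇ f = -18x^7 + 63x^6 - 126x^5 + (315/2)x^4 - 126x^3 + 63x^2 - 19x + 11/4
D ∇ f = -126x^6 + 378x^5 - 630x^4 + 630x^3 - 378x^2 + 126x - 19

the result is g(x) = -126x^6 + 378x^5 - 630x^4 + 630x^3 - 378x^2 + 126x - 19


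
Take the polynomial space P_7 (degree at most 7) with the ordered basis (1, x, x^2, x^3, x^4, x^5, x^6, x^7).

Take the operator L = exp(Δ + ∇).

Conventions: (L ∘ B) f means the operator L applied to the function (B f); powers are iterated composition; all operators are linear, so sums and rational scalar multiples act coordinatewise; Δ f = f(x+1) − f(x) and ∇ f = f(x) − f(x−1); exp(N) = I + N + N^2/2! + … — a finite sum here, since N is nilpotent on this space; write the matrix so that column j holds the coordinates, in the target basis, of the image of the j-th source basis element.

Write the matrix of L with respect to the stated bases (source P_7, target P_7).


image of 1: 1
image of x: x + 2
image of x^2: x^2 + 4x + 4
image of x^3: x^3 + 6x^2 + 12x + 10
image of x^4: x^4 + 8x^3 + 24x^2 + 40x + 32
image of x^5: x^5 + 10x^4 + 40x^3 + 100x^2 + 160x + 114
image of x^6: x^6 + 12x^5 + 60x^4 + 200x^3 + 480x^2 + 684x + 448
image of x^7: x^7 + 14x^6 + 84x^5 + 350x^4 + 1120x^3 + 2394x^2 + 3136x + 1978
each image's coordinates form column j of the matrix

the matrix is [[1, 2, 4, 10, 32, 114, 448, 1978]; [0, 1, 4, 12, 40, 160, 684, 3136]; [0, 0, 1, 6, 24, 100, 480, 2394]; [0, 0, 0, 1, 8, 40, 200, 1120]; [0, 0, 0, 0, 1, 10, 60, 350]; [0, 0, 0, 0, 0, 1, 12, 84]; [0, 0, 0, 0, 0, 0, 1, 14]; [0, 0, 0, 0, 0, 0, 0, 1]] (rows listed top to bottom)


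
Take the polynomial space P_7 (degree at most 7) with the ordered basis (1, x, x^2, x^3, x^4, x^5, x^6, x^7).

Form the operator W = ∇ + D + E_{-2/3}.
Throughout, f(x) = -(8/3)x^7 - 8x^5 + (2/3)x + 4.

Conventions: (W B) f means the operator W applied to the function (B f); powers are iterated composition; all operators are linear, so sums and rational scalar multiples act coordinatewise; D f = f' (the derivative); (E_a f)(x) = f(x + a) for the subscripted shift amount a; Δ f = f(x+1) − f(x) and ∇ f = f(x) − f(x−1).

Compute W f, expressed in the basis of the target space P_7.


g(x) = -(8/3)x^7 - (224/9)x^6 + (208/9)x^5 - (9640/81)x^4 + (29000/243)x^3 - (25496/243)x^2 + (108898/2187)x - 29972/6561

∇ f = -(56/3)x^6 + 56x^5 - (400/3)x^4 + (520/3)x^3 - 136x^2 + (176/3)x - 10
D f = -(56/3)x^6 - 40x^4 + 2/3
E_{-2/3} f = -(8/3)x^7 + (112/9)x^6 - (296/9)x^5 + (4400/81)x^4 - (13120/243)x^3 + (7552/243)x^2 - (19406/2187)x + 31264/6561
(∇ + D + E_{-2/3}) f = -(8/3)x^7 - (224/9)x^6 + (208/9)x^5 - (9640/81)x^4 + (29000/243)x^3 - (25496/243)x^2 + (108898/2187)x - 29972/6561


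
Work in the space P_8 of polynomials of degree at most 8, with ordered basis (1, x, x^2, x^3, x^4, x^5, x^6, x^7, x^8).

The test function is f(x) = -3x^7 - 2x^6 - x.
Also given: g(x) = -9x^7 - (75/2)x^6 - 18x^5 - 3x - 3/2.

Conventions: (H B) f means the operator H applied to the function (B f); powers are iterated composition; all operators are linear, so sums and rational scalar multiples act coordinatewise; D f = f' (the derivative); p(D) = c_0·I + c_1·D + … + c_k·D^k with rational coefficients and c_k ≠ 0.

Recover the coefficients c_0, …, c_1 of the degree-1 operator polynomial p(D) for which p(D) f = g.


c_0 = 3, c_1 = 3/2

D^0 f = -3x^7 - 2x^6 - x
D^1 f = -21x^6 - 12x^5 - 1
matching coefficients of g against c_0 f + c_1 Df + … from the top degree down determines the c_i
solution: c_0 = 3, c_1 = 3/2


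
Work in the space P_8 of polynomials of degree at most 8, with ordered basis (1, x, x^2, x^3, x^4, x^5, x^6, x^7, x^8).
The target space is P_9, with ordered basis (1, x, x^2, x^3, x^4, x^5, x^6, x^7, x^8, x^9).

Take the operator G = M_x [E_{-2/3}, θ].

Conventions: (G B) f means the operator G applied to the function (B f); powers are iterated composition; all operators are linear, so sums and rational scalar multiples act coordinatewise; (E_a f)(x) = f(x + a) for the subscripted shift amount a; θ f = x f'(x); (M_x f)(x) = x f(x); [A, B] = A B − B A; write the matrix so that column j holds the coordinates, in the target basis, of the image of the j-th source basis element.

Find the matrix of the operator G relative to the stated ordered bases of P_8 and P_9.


image of 1: 0
image of x: -(2/3)x
image of x^2: -(4/3)x^2 + (8/9)x
image of x^3: -2x^3 + (8/3)x^2 - (8/9)x
image of x^4: -(8/3)x^4 + (16/3)x^3 - (32/9)x^2 + (64/81)x
image of x^5: -(10/3)x^5 + (80/9)x^4 - (80/9)x^3 + (320/81)x^2 - (160/243)x
image of x^6: -4x^6 + (40/3)x^5 - (160/9)x^4 + (320/27)x^3 - (320/81)x^2 + (128/243)x
image of x^7: -(14/3)x^7 + (56/3)x^6 - (280/9)x^5 + (2240/81)x^4 - (1120/81)x^3 + (896/243)x^2 - (896/2187)x
image of x^8: -(16/3)x^8 + (224/9)x^7 - (448/9)x^6 + (4480/81)x^5 - (8960/243)x^4 + (3584/243)x^3 - (7168/2187)x^2 + (2048/6561)x
each image's coordinates form column j of the matrix

the matrix is [[0, 0, 0, 0, 0, 0, 0, 0, 0]; [0, -2/3, 8/9, -8/9, 64/81, -160/243, 128/243, -896/2187, 2048/6561]; [0, 0, -4/3, 8/3, -32/9, 320/81, -320/81, 896/243, -7168/2187]; [0, 0, 0, -2, 16/3, -80/9, 320/27, -1120/81, 3584/243]; [0, 0, 0, 0, -8/3, 80/9, -160/9, 2240/81, -8960/243]; [0, 0, 0, 0, 0, -10/3, 40/3, -280/9, 4480/81]; [0, 0, 0, 0, 0, 0, -4, 56/3, -448/9]; [0, 0, 0, 0, 0, 0, 0, -14/3, 224/9]; [0, 0, 0, 0, 0, 0, 0, 0, -16/3]; [0, 0, 0, 0, 0, 0, 0, 0, 0]] (rows listed top to bottom)
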